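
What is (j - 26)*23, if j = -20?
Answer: -1058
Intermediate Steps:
(j - 26)*23 = (-20 - 26)*23 = -46*23 = -1058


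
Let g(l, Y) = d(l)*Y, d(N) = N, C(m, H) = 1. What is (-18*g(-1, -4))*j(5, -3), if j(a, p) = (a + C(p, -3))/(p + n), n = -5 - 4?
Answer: 36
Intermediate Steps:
n = -9
j(a, p) = (1 + a)/(-9 + p) (j(a, p) = (a + 1)/(p - 9) = (1 + a)/(-9 + p))
g(l, Y) = Y*l (g(l, Y) = l*Y = Y*l)
(-18*g(-1, -4))*j(5, -3) = (-(-72)*(-1))*((1 + 5)/(-9 - 3)) = (-18*4)*(6/(-12)) = -(-6)*6 = -72*(-1/2) = 36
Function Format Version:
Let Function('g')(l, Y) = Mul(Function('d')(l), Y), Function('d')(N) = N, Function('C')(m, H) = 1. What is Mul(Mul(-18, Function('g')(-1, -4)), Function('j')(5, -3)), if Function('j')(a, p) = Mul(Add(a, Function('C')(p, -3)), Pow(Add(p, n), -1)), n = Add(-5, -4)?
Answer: 36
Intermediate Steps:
n = -9
Function('j')(a, p) = Mul(Pow(Add(-9, p), -1), Add(1, a)) (Function('j')(a, p) = Mul(Add(a, 1), Pow(Add(p, -9), -1)) = Mul(Add(1, a), Pow(Add(-9, p), -1)) = Mul(Pow(Add(-9, p), -1), Add(1, a)))
Function('g')(l, Y) = Mul(Y, l) (Function('g')(l, Y) = Mul(l, Y) = Mul(Y, l))
Mul(Mul(-18, Function('g')(-1, -4)), Function('j')(5, -3)) = Mul(Mul(-18, Mul(-4, -1)), Mul(Pow(Add(-9, -3), -1), Add(1, 5))) = Mul(Mul(-18, 4), Mul(Pow(-12, -1), 6)) = Mul(-72, Mul(Rational(-1, 12), 6)) = Mul(-72, Rational(-1, 2)) = 36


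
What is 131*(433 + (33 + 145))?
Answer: 80041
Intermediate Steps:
131*(433 + (33 + 145)) = 131*(433 + 178) = 131*611 = 80041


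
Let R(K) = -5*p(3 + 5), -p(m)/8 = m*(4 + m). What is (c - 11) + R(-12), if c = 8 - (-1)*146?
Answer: 3983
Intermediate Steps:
p(m) = -8*m*(4 + m)
c = 154 (c = 8 - 1*(-146) = 8 + 146 = 154)
R(K) = 3840 (R(K) = -(-40)*(3 + 5)*(4 + (3 + 5)) = -(-40)*8*(4 + 8) = -(-40)*8*12 = -5*(-768) = 3840)
(c - 11) + R(-12) = (154 - 11) + 3840 = 143 + 3840 = 3983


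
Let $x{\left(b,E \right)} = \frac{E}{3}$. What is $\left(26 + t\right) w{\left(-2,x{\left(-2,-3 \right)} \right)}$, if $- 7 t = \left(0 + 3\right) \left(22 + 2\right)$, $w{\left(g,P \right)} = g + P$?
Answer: $- \frac{330}{7} \approx -47.143$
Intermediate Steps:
$x{\left(b,E \right)} = \frac{E}{3}$ ($x{\left(b,E \right)} = E \frac{1}{3} = \frac{E}{3}$)
$w{\left(g,P \right)} = P + g$
$t = - \frac{72}{7}$ ($t = - \frac{\left(0 + 3\right) \left(22 + 2\right)}{7} = - \frac{3 \cdot 24}{7} = \left(- \frac{1}{7}\right) 72 = - \frac{72}{7} \approx -10.286$)
$\left(26 + t\right) w{\left(-2,x{\left(-2,-3 \right)} \right)} = \left(26 - \frac{72}{7}\right) \left(\frac{1}{3} \left(-3\right) - 2\right) = \frac{110 \left(-1 - 2\right)}{7} = \frac{110}{7} \left(-3\right) = - \frac{330}{7}$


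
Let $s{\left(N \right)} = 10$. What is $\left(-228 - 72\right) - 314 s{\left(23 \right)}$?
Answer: $-3440$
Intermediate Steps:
$\left(-228 - 72\right) - 314 s{\left(23 \right)} = \left(-228 - 72\right) - 3140 = -300 - 3140 = -3440$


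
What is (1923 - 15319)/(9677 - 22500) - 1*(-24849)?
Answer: 318652123/12823 ≈ 24850.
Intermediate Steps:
(1923 - 15319)/(9677 - 22500) - 1*(-24849) = -13396/(-12823) + 24849 = -13396*(-1/12823) + 24849 = 13396/12823 + 24849 = 318652123/12823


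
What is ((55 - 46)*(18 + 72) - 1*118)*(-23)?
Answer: -15916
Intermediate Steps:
((55 - 46)*(18 + 72) - 1*118)*(-23) = (9*90 - 118)*(-23) = (810 - 118)*(-23) = 692*(-23) = -15916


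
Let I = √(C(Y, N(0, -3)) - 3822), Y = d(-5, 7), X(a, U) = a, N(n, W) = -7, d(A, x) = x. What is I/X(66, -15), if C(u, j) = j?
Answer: I*√3829/66 ≈ 0.93756*I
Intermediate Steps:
Y = 7
I = I*√3829 (I = √(-7 - 3822) = √(-3829) = I*√3829 ≈ 61.879*I)
I/X(66, -15) = (I*√3829)/66 = (I*√3829)*(1/66) = I*√3829/66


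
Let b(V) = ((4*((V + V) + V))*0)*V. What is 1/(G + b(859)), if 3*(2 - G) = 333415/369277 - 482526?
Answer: 1107831/178187635949 ≈ 6.2172e-6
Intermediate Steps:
G = 178187635949/1107831 (G = 2 - (333415/369277 - 482526)/3 = 2 - ⅓*(-178185420287/369277) = 2 + 178185420287/1107831 = 178187635949/1107831 ≈ 1.6084e+5)
b(V) = 0 (b(V) = ((4*(2*V + V))*0)*V = ((4*(3*V))*0)*V = ((12*V)*0)*V = 0*V = 0)
1/(G + b(859)) = 1/(178187635949/1107831 + 0) = 1/(178187635949/1107831) = 1107831/178187635949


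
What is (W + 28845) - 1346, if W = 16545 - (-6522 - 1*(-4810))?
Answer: 45756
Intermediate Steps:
W = 18257 (W = 16545 - (-6522 + 4810) = 16545 - 1*(-1712) = 16545 + 1712 = 18257)
(W + 28845) - 1346 = (18257 + 28845) - 1346 = 47102 - 1346 = 45756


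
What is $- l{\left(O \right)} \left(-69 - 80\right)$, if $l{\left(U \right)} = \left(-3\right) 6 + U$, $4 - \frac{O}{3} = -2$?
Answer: $0$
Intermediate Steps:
$O = 18$ ($O = 12 - -6 = 12 + 6 = 18$)
$l{\left(U \right)} = -18 + U$
$- l{\left(O \right)} \left(-69 - 80\right) = - (-18 + 18) \left(-69 - 80\right) = \left(-1\right) 0 \left(-69 - 80\right) = 0 \left(-149\right) = 0$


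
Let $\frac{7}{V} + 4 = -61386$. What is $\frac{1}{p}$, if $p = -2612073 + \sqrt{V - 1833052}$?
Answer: $- \frac{22907880210}{59837071459641371} - \frac{i \sqrt{140985345179570}}{59837071459641371} \approx -3.8284 \cdot 10^{-7} - 1.9843 \cdot 10^{-10} i$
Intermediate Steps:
$V = - \frac{1}{8770}$ ($V = \frac{7}{-4 - 61386} = \frac{7}{-61390} = 7 \left(- \frac{1}{61390}\right) = - \frac{1}{8770} \approx -0.00011403$)
$p = -2612073 + \frac{i \sqrt{140985345179570}}{8770}$ ($p = -2612073 + \sqrt{- \frac{1}{8770} - 1833052} = -2612073 + \sqrt{- \frac{16075866041}{8770}} = -2612073 + \frac{i \sqrt{140985345179570}}{8770} \approx -2.6121 \cdot 10^{6} + 1353.9 i$)
$\frac{1}{p} = \frac{1}{-2612073 + \frac{i \sqrt{140985345179570}}{8770}}$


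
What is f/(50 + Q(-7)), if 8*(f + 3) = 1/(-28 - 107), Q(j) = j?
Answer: -3241/46440 ≈ -0.069789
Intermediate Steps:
f = -3241/1080 (f = -3 + 1/(8*(-28 - 107)) = -3 + (⅛)/(-135) = -3 + (⅛)*(-1/135) = -3 - 1/1080 = -3241/1080 ≈ -3.0009)
f/(50 + Q(-7)) = -3241/1080/(50 - 7) = -3241/1080/43 = (1/43)*(-3241/1080) = -3241/46440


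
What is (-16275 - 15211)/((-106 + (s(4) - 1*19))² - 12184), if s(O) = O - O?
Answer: -31486/3441 ≈ -9.1503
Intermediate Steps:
s(O) = 0
(-16275 - 15211)/((-106 + (s(4) - 1*19))² - 12184) = (-16275 - 15211)/((-106 + (0 - 1*19))² - 12184) = -31486/((-106 + (0 - 19))² - 12184) = -31486/((-106 - 19)² - 12184) = -31486/((-125)² - 12184) = -31486/(15625 - 12184) = -31486/3441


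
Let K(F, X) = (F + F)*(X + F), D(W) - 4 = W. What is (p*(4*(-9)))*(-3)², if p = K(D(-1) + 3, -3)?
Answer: -11664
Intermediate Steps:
D(W) = 4 + W
K(F, X) = 2*F*(F + X) (K(F, X) = (2*F)*(F + X) = 2*F*(F + X))
p = 36 (p = 2*((4 - 1) + 3)*(((4 - 1) + 3) - 3) = 2*(3 + 3)*((3 + 3) - 3) = 2*6*(6 - 3) = 2*6*3 = 36)
(p*(4*(-9)))*(-3)² = (36*(4*(-9)))*(-3)² = (36*(-36))*9 = -1296*9 = -11664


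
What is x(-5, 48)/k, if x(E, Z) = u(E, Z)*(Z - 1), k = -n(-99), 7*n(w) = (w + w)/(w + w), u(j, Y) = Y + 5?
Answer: -17437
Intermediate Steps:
u(j, Y) = 5 + Y
n(w) = 1/7 (n(w) = ((w + w)/(w + w))/7 = ((2*w)/((2*w)))/7 = ((2*w)*(1/(2*w)))/7 = (1/7)*1 = 1/7)
k = -1/7 (k = -1*1/7 = -1/7 ≈ -0.14286)
x(E, Z) = (-1 + Z)*(5 + Z) (x(E, Z) = (5 + Z)*(Z - 1) = (5 + Z)*(-1 + Z) = (-1 + Z)*(5 + Z))
x(-5, 48)/k = ((-1 + 48)*(5 + 48))/(-1/7) = (47*53)*(-7) = 2491*(-7) = -17437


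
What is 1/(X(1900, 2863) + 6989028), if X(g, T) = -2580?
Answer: 1/6986448 ≈ 1.4313e-7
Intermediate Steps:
1/(X(1900, 2863) + 6989028) = 1/(-2580 + 6989028) = 1/6986448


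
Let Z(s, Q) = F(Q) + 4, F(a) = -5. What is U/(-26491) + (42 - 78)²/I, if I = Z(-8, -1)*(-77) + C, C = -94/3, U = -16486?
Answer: 105255590/3629267 ≈ 29.002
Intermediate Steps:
Z(s, Q) = -1 (Z(s, Q) = -5 + 4 = -1)
C = -94/3 (C = -94*⅓ = -94/3 ≈ -31.333)
I = 137/3 (I = -1*(-77) - 94/3 = 77 - 94/3 = 137/3 ≈ 45.667)
U/(-26491) + (42 - 78)²/I = -16486/(-26491) + (42 - 78)²/(137/3) = -16486*(-1/26491) + (-36)²*(3/137) = 16486/26491 + 1296*(3/137) = 16486/26491 + 3888/137 = 105255590/3629267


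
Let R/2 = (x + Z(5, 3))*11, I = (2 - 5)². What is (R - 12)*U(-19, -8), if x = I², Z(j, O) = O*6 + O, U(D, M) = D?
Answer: -42408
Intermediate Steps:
Z(j, O) = 7*O (Z(j, O) = 6*O + O = 7*O)
I = 9 (I = (-3)² = 9)
x = 81 (x = 9² = 81)
R = 2244 (R = 2*((81 + 7*3)*11) = 2*((81 + 21)*11) = 2*(102*11) = 2*1122 = 2244)
(R - 12)*U(-19, -8) = (2244 - 12)*(-19) = 2232*(-19) = -42408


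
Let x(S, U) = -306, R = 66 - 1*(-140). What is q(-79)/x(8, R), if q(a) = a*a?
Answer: -6241/306 ≈ -20.395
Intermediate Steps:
R = 206 (R = 66 + 140 = 206)
q(a) = a**2
q(-79)/x(8, R) = (-79)**2/(-306) = 6241*(-1/306) = -6241/306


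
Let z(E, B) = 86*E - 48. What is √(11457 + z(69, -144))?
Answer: 3*√1927 ≈ 131.69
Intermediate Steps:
z(E, B) = -48 + 86*E
√(11457 + z(69, -144)) = √(11457 + (-48 + 86*69)) = √(11457 + (-48 + 5934)) = √(11457 + 5886) = √17343 = 3*√1927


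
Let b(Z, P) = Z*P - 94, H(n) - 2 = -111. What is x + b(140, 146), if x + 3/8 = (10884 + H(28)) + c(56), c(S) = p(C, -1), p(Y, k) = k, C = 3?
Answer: 248957/8 ≈ 31120.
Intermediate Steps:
c(S) = -1
H(n) = -109 (H(n) = 2 - 111 = -109)
b(Z, P) = -94 + P*Z (b(Z, P) = P*Z - 94 = -94 + P*Z)
x = 86189/8 (x = -3/8 + ((10884 - 109) - 1) = -3/8 + (10775 - 1) = -3/8 + 10774 = 86189/8 ≈ 10774.)
x + b(140, 146) = 86189/8 + (-94 + 146*140) = 86189/8 + (-94 + 20440) = 86189/8 + 20346 = 248957/8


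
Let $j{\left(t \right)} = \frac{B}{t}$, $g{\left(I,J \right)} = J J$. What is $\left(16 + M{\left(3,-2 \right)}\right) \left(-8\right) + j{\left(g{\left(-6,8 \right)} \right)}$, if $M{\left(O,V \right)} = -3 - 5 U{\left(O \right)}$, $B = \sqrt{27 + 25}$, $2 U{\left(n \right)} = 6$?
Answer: $16 + \frac{\sqrt{13}}{32} \approx 16.113$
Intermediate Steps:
$U{\left(n \right)} = 3$ ($U{\left(n \right)} = \frac{1}{2} \cdot 6 = 3$)
$g{\left(I,J \right)} = J^{2}$
$B = 2 \sqrt{13}$ ($B = \sqrt{52} = 2 \sqrt{13} \approx 7.2111$)
$M{\left(O,V \right)} = -18$ ($M{\left(O,V \right)} = -3 - 15 = -18$)
$j{\left(t \right)} = \frac{2 \sqrt{13}}{t}$
$\left(16 + M{\left(3,-2 \right)}\right) \left(-8\right) + j{\left(g{\left(-6,8 \right)} \right)} = \left(16 - 18\right) \left(-8\right) + \frac{2 \sqrt{13}}{8^{2}} = \left(-2\right) \left(-8\right) + \frac{2 \sqrt{13}}{64} = 16 + 2 \sqrt{13} \cdot \frac{1}{64} = 16 + \frac{\sqrt{13}}{32}$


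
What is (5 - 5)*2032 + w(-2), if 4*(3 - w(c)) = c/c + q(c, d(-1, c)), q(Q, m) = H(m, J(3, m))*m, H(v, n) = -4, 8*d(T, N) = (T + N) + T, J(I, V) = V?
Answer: 9/4 ≈ 2.2500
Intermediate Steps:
d(T, N) = T/4 + N/8 (d(T, N) = ((T + N) + T)/8 = ((N + T) + T)/8 = (N + 2*T)/8 = T/4 + N/8)
q(Q, m) = -4*m
w(c) = 5/2 + c/8 (w(c) = 3 - (c/c - 4*((¼)*(-1) + c/8))/4 = 3 - (1 - 4*(-¼ + c/8))/4 = 3 - (1 + (1 - c/2))/4 = 3 - (2 - c/2)/4 = 3 + (-½ + c/8) = 5/2 + c/8)
(5 - 5)*2032 + w(-2) = (5 - 5)*2032 + (5/2 + (⅛)*(-2)) = 0*2032 + (5/2 - ¼) = 0 + 9/4 = 9/4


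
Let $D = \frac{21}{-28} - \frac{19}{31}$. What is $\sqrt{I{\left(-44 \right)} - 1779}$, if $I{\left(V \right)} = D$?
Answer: $\frac{i \sqrt{6843715}}{62} \approx 42.194 i$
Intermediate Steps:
$D = - \frac{169}{124}$ ($D = 21 \left(- \frac{1}{28}\right) - \frac{19}{31} = - \frac{3}{4} - \frac{19}{31} = - \frac{169}{124} \approx -1.3629$)
$I{\left(V \right)} = - \frac{169}{124}$
$\sqrt{I{\left(-44 \right)} - 1779} = \sqrt{- \frac{169}{124} - 1779} = \sqrt{- \frac{220765}{124}} = \frac{i \sqrt{6843715}}{62}$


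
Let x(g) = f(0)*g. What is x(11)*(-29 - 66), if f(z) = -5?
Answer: 5225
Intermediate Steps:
x(g) = -5*g
x(11)*(-29 - 66) = (-5*11)*(-29 - 66) = -55*(-95) = 5225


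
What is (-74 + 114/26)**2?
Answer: 819025/169 ≈ 4846.3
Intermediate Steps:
(-74 + 114/26)**2 = (-74 + 114*(1/26))**2 = (-74 + 57/13)**2 = (-905/13)**2 = 819025/169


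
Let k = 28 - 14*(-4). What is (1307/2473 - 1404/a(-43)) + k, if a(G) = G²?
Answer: 383041019/4572577 ≈ 83.769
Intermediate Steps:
k = 84 (k = 28 + 56 = 84)
(1307/2473 - 1404/a(-43)) + k = (1307/2473 - 1404/((-43)²)) + 84 = (1307*(1/2473) - 1404/1849) + 84 = (1307/2473 - 1404*1/1849) + 84 = (1307/2473 - 1404/1849) + 84 = -1055449/4572577 + 84 = 383041019/4572577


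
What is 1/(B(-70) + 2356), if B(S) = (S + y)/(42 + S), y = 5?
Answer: 28/66033 ≈ 0.00042403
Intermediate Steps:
B(S) = (5 + S)/(42 + S) (B(S) = (S + 5)/(42 + S) = (5 + S)/(42 + S))
1/(B(-70) + 2356) = 1/((5 - 70)/(42 - 70) + 2356) = 1/(-65/(-28) + 2356) = 1/(-1/28*(-65) + 2356) = 1/(65/28 + 2356) = 1/(66033/28) = 28/66033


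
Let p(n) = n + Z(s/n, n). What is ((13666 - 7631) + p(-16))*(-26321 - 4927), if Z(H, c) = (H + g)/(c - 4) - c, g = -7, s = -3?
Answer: -3771846477/20 ≈ -1.8859e+8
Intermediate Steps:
Z(H, c) = -c + (-7 + H)/(-4 + c) (Z(H, c) = (H - 7)/(c - 4) - c = (-7 + H)/(-4 + c) - c = -c + (-7 + H)/(-4 + c))
p(n) = n + (-7 - n² - 3/n + 4*n)/(-4 + n) (p(n) = n + (-7 - 3/n - n² + 4*n)/(-4 + n) = n + (-7 - n² - 3/n + 4*n)/(-4 + n))
((13666 - 7631) + p(-16))*(-26321 - 4927) = ((13666 - 7631) + (-3 - 7*(-16))/((-16)*(-4 - 16)))*(-26321 - 4927) = (6035 - 1/16*(-3 + 112)/(-20))*(-31248) = (6035 - 1/16*(-1/20)*109)*(-31248) = (6035 + 109/320)*(-31248) = (1931309/320)*(-31248) = -3771846477/20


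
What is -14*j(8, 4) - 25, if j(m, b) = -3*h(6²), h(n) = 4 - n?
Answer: -1369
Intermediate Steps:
j(m, b) = 96 (j(m, b) = -3*(4 - 1*6²) = -3*(4 - 1*36) = -3*(4 - 36) = -3*(-32) = 96)
-14*j(8, 4) - 25 = -14*96 - 25 = -1344 - 25 = -1369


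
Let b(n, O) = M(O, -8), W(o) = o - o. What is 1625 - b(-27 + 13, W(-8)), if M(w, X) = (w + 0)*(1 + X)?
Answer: 1625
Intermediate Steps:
M(w, X) = w*(1 + X)
W(o) = 0
b(n, O) = -7*O (b(n, O) = O*(1 - 8) = O*(-7) = -7*O)
1625 - b(-27 + 13, W(-8)) = 1625 - (-7)*0 = 1625 - 1*0 = 1625 + 0 = 1625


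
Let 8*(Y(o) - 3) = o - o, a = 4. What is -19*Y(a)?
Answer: -57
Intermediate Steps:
Y(o) = 3 (Y(o) = 3 + (o - o)/8 = 3 + (⅛)*0 = 3 + 0 = 3)
-19*Y(a) = -19*3 = -57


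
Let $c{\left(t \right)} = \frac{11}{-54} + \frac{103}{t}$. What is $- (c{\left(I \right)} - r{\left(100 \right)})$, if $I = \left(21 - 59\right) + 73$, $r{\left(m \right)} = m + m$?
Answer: $\frac{372823}{1890} \approx 197.26$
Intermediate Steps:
$r{\left(m \right)} = 2 m$
$I = 35$ ($I = -38 + 73 = 35$)
$c{\left(t \right)} = - \frac{11}{54} + \frac{103}{t}$ ($c{\left(t \right)} = 11 \left(- \frac{1}{54}\right) + \frac{103}{t} = - \frac{11}{54} + \frac{103}{t}$)
$- (c{\left(I \right)} - r{\left(100 \right)}) = - (\left(- \frac{11}{54} + \frac{103}{35}\right) - 2 \cdot 100) = - (\left(- \frac{11}{54} + 103 \cdot \frac{1}{35}\right) - 200) = - (\left(- \frac{11}{54} + \frac{103}{35}\right) - 200) = - (\frac{5177}{1890} - 200) = \left(-1\right) \left(- \frac{372823}{1890}\right) = \frac{372823}{1890}$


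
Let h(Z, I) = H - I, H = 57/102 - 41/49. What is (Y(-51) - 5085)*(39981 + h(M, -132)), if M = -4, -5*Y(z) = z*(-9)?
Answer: -172977064578/833 ≈ -2.0766e+8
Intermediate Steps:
Y(z) = 9*z/5 (Y(z) = -z*(-9)/5 = -(-9)*z/5 = 9*z/5)
H = -463/1666 (H = 57*(1/102) - 41*1/49 = 19/34 - 41/49 = -463/1666 ≈ -0.27791)
h(Z, I) = -463/1666 - I
(Y(-51) - 5085)*(39981 + h(M, -132)) = ((9/5)*(-51) - 5085)*(39981 + (-463/1666 - 1*(-132))) = (-459/5 - 5085)*(39981 + (-463/1666 + 132)) = -25884*(39981 + 219449/1666)/5 = -25884/5*66827795/1666 = -172977064578/833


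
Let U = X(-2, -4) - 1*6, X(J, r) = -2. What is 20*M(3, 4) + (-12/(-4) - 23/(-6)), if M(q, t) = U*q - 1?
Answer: -2959/6 ≈ -493.17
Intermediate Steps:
U = -8 (U = -2 - 1*6 = -2 - 6 = -8)
M(q, t) = -1 - 8*q (M(q, t) = -8*q - 1 = -1 - 8*q)
20*M(3, 4) + (-12/(-4) - 23/(-6)) = 20*(-1 - 8*3) + (-12/(-4) - 23/(-6)) = 20*(-1 - 24) + (-12*(-¼) - 23*(-⅙)) = 20*(-25) + (3 + 23/6) = -500 + 41/6 = -2959/6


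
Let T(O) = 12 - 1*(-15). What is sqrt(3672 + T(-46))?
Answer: 3*sqrt(411) ≈ 60.819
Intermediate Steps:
T(O) = 27 (T(O) = 12 + 15 = 27)
sqrt(3672 + T(-46)) = sqrt(3672 + 27) = sqrt(3699) = 3*sqrt(411)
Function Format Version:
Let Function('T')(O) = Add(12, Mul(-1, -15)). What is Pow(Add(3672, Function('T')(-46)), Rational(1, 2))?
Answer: Mul(3, Pow(411, Rational(1, 2))) ≈ 60.819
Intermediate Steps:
Function('T')(O) = 27 (Function('T')(O) = Add(12, 15) = 27)
Pow(Add(3672, Function('T')(-46)), Rational(1, 2)) = Pow(Add(3672, 27), Rational(1, 2)) = Pow(3699, Rational(1, 2)) = Mul(3, Pow(411, Rational(1, 2)))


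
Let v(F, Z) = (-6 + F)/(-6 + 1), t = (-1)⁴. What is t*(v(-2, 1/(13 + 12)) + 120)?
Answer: 608/5 ≈ 121.60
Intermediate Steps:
t = 1
v(F, Z) = 6/5 - F/5 (v(F, Z) = (-6 + F)/(-5) = (-6 + F)*(-⅕) = 6/5 - F/5)
t*(v(-2, 1/(13 + 12)) + 120) = 1*((6/5 - ⅕*(-2)) + 120) = 1*((6/5 + ⅖) + 120) = 1*(8/5 + 120) = 1*(608/5) = 608/5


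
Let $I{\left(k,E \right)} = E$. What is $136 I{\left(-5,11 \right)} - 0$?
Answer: $1496$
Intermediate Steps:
$136 I{\left(-5,11 \right)} - 0 = 136 \cdot 11 - 0 = 1496 + 0 = 1496$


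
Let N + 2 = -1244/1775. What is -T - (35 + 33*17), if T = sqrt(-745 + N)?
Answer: -596 - I*sqrt(94228999)/355 ≈ -596.0 - 27.344*I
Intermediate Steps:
N = -4794/1775 (N = -2 - 1244/1775 = -4794/1775 ≈ -2.7008)
T = I*sqrt(94228999)/355 (T = sqrt(-745 - 4794/1775) = sqrt(-1327169/1775) = I*sqrt(94228999)/355 ≈ 27.344*I)
-T - (35 + 33*17) = -I*sqrt(94228999)/355 - (35 + 33*17) = -I*sqrt(94228999)/355 - (35 + 561) = -I*sqrt(94228999)/355 - 1*596 = -I*sqrt(94228999)/355 - 596 = -596 - I*sqrt(94228999)/355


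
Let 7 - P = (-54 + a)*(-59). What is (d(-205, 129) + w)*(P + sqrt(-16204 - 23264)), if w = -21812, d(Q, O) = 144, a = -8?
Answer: 79109868 - 43336*I*sqrt(9867) ≈ 7.911e+7 - 4.3047e+6*I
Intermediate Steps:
P = -3651 (P = 7 - (-54 - 8)*(-59) = 7 - (-62)*(-59) = 7 - 1*3658 = 7 - 3658 = -3651)
(d(-205, 129) + w)*(P + sqrt(-16204 - 23264)) = (144 - 21812)*(-3651 + sqrt(-16204 - 23264)) = -21668*(-3651 + sqrt(-39468)) = -21668*(-3651 + 2*I*sqrt(9867)) = 79109868 - 43336*I*sqrt(9867)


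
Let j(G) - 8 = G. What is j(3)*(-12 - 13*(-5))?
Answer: 583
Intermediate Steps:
j(G) = 8 + G
j(3)*(-12 - 13*(-5)) = (8 + 3)*(-12 - 13*(-5)) = 11*(-12 + 65) = 11*53 = 583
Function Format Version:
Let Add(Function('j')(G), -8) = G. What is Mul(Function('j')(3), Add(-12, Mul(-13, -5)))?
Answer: 583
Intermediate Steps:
Function('j')(G) = Add(8, G)
Mul(Function('j')(3), Add(-12, Mul(-13, -5))) = Mul(Add(8, 3), Add(-12, Mul(-13, -5))) = Mul(11, Add(-12, 65)) = Mul(11, 53) = 583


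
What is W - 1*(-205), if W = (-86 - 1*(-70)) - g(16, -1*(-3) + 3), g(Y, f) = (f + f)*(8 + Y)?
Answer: -99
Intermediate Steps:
g(Y, f) = 2*f*(8 + Y) (g(Y, f) = (2*f)*(8 + Y) = 2*f*(8 + Y))
W = -304 (W = (-86 - 1*(-70)) - 2*(-1*(-3) + 3)*(8 + 16) = (-86 + 70) - 2*(3 + 3)*24 = -16 - 2*6*24 = -16 - 1*288 = -16 - 288 = -304)
W - 1*(-205) = -304 - 1*(-205) = -304 + 205 = -99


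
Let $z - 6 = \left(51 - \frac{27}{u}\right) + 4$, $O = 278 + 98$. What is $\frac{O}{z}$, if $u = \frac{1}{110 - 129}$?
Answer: $\frac{188}{287} \approx 0.65505$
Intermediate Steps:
$O = 376$
$u = - \frac{1}{19}$ ($u = \frac{1}{-19} = - \frac{1}{19} \approx -0.052632$)
$z = 574$ ($z = 6 + \left(\left(51 - \frac{27}{- \frac{1}{19}}\right) + 4\right) = 6 + \left(\left(51 - -513\right) + 4\right) = 6 + \left(\left(51 + 513\right) + 4\right) = 6 + \left(564 + 4\right) = 6 + 568 = 574$)
$\frac{O}{z} = \frac{376}{574} = 376 \cdot \frac{1}{574} = \frac{188}{287}$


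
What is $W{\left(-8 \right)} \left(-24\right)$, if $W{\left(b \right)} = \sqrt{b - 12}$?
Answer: $- 48 i \sqrt{5} \approx - 107.33 i$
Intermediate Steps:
$W{\left(b \right)} = \sqrt{-12 + b}$
$W{\left(-8 \right)} \left(-24\right) = \sqrt{-12 - 8} \left(-24\right) = \sqrt{-20} \left(-24\right) = 2 i \sqrt{5} \left(-24\right) = - 48 i \sqrt{5}$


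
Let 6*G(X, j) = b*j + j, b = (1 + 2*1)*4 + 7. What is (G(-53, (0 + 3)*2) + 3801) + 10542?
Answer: 14363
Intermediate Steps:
b = 19 (b = (1 + 2)*4 + 7 = 3*4 + 7 = 12 + 7 = 19)
G(X, j) = 10*j/3 (G(X, j) = (19*j + j)/6 = (20*j)/6 = 10*j/3)
(G(-53, (0 + 3)*2) + 3801) + 10542 = (10*((0 + 3)*2)/3 + 3801) + 10542 = (10*(3*2)/3 + 3801) + 10542 = ((10/3)*6 + 3801) + 10542 = (20 + 3801) + 10542 = 3821 + 10542 = 14363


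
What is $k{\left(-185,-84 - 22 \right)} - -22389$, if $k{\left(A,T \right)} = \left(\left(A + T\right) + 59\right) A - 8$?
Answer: $65301$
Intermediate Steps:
$k{\left(A,T \right)} = -8 + A \left(59 + A + T\right)$ ($k{\left(A,T \right)} = \left(59 + A + T\right) A - 8 = A \left(59 + A + T\right) - 8 = -8 + A \left(59 + A + T\right)$)
$k{\left(-185,-84 - 22 \right)} - -22389 = \left(-8 + \left(-185\right)^{2} + 59 \left(-185\right) - 185 \left(-84 - 22\right)\right) - -22389 = \left(-8 + 34225 - 10915 - 185 \left(-84 - 22\right)\right) + 22389 = \left(-8 + 34225 - 10915 - -19610\right) + 22389 = \left(-8 + 34225 - 10915 + 19610\right) + 22389 = 42912 + 22389 = 65301$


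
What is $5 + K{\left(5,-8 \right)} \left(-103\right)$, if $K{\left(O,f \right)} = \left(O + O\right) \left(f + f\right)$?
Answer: $16485$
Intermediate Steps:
$K{\left(O,f \right)} = 4 O f$ ($K{\left(O,f \right)} = 2 O 2 f = 4 O f$)
$5 + K{\left(5,-8 \right)} \left(-103\right) = 5 + 4 \cdot 5 \left(-8\right) \left(-103\right) = 5 - -16480 = 5 + 16480 = 16485$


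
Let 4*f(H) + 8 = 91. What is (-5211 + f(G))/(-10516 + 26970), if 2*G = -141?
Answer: -20761/65816 ≈ -0.31544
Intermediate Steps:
G = -141/2 (G = (1/2)*(-141) = -141/2 ≈ -70.500)
f(H) = 83/4 (f(H) = -2 + (1/4)*91 = -2 + 91/4 = 83/4)
(-5211 + f(G))/(-10516 + 26970) = (-5211 + 83/4)/(-10516 + 26970) = -20761/4/16454 = -20761/4*1/16454 = -20761/65816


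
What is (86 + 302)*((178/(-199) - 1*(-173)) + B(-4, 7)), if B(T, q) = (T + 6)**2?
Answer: 13597460/199 ≈ 68329.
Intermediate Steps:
B(T, q) = (6 + T)**2
(86 + 302)*((178/(-199) - 1*(-173)) + B(-4, 7)) = (86 + 302)*((178/(-199) - 1*(-173)) + (6 - 4)**2) = 388*((178*(-1/199) + 173) + 2**2) = 388*((-178/199 + 173) + 4) = 388*(34249/199 + 4) = 388*(35045/199) = 13597460/199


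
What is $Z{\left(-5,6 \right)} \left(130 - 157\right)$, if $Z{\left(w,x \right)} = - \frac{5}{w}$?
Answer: $-27$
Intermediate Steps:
$Z{\left(-5,6 \right)} \left(130 - 157\right) = - \frac{5}{-5} \left(130 - 157\right) = \left(-5\right) \left(- \frac{1}{5}\right) \left(-27\right) = 1 \left(-27\right) = -27$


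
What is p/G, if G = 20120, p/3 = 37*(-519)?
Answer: -57609/20120 ≈ -2.8633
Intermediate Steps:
p = -57609 (p = 3*(37*(-519)) = 3*(-19203) = -57609)
p/G = -57609/20120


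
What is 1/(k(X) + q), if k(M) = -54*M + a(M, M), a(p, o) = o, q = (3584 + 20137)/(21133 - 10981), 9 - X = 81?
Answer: 3384/12921251 ≈ 0.00026189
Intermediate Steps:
X = -72 (X = 9 - 1*81 = 9 - 81 = -72)
q = 7907/3384 (q = 23721/10152 = 23721*(1/10152) = 7907/3384 ≈ 2.3366)
k(M) = -53*M (k(M) = -54*M + M = -53*M)
1/(k(X) + q) = 1/(-53*(-72) + 7907/3384) = 1/(3816 + 7907/3384) = 1/(12921251/3384) = 3384/12921251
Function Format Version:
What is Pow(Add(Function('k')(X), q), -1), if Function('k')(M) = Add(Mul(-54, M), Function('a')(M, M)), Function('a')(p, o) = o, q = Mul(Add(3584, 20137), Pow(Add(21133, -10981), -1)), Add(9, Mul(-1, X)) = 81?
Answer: Rational(3384, 12921251) ≈ 0.00026189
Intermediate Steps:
X = -72 (X = Add(9, Mul(-1, 81)) = Add(9, -81) = -72)
q = Rational(7907, 3384) (q = Mul(23721, Pow(10152, -1)) = Mul(23721, Rational(1, 10152)) = Rational(7907, 3384) ≈ 2.3366)
Function('k')(M) = Mul(-53, M) (Function('k')(M) = Add(Mul(-54, M), M) = Mul(-53, M))
Pow(Add(Function('k')(X), q), -1) = Pow(Add(Mul(-53, -72), Rational(7907, 3384)), -1) = Pow(Add(3816, Rational(7907, 3384)), -1) = Pow(Rational(12921251, 3384), -1) = Rational(3384, 12921251)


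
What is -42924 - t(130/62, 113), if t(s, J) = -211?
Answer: -42713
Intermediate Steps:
-42924 - t(130/62, 113) = -42924 - 1*(-211) = -42924 + 211 = -42713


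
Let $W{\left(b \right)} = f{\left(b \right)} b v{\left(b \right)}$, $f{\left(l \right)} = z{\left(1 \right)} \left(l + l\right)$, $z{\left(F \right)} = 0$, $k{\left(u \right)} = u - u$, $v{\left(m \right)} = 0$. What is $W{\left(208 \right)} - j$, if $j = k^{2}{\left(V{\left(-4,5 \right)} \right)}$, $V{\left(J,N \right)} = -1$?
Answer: $0$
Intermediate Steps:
$k{\left(u \right)} = 0$
$f{\left(l \right)} = 0$ ($f{\left(l \right)} = 0 \left(l + l\right) = 0 \cdot 2 l = 0$)
$W{\left(b \right)} = 0$ ($W{\left(b \right)} = 0 b 0 = 0 \cdot 0 = 0$)
$j = 0$ ($j = 0^{2} = 0$)
$W{\left(208 \right)} - j = 0 - 0 = 0 + 0 = 0$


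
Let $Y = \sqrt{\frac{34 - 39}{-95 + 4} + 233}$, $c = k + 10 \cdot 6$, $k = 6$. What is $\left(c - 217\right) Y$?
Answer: $- \frac{302 \sqrt{482482}}{91} \approx -2305.2$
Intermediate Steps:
$c = 66$ ($c = 6 + 10 \cdot 6 = 6 + 60 = 66$)
$Y = \frac{2 \sqrt{482482}}{91}$ ($Y = \sqrt{- \frac{5}{-91} + 233} = \sqrt{\left(-5\right) \left(- \frac{1}{91}\right) + 233} = \sqrt{\frac{5}{91} + 233} = \sqrt{\frac{21208}{91}} = \frac{2 \sqrt{482482}}{91} \approx 15.266$)
$\left(c - 217\right) Y = \left(66 - 217\right) \frac{2 \sqrt{482482}}{91} = - 151 \frac{2 \sqrt{482482}}{91} = - \frac{302 \sqrt{482482}}{91}$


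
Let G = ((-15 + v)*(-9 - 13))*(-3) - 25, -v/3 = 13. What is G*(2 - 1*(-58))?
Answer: -215340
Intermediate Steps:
v = -39 (v = -3*13 = -39)
G = -3589 (G = ((-15 - 39)*(-9 - 13))*(-3) - 25 = -54*(-22)*(-3) - 25 = 1188*(-3) - 25 = -3564 - 25 = -3589)
G*(2 - 1*(-58)) = -3589*(2 - 1*(-58)) = -3589*(2 + 58) = -3589*60 = -215340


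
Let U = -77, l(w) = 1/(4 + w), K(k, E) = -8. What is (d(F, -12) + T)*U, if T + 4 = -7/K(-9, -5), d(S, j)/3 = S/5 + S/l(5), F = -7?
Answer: 604681/40 ≈ 15117.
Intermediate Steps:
d(S, j) = 138*S/5 (d(S, j) = 3*(S/5 + S/(1/(4 + 5))) = 3*(S*(1/5) + S/(1/9)) = 3*(S/5 + S/(1/9)) = 3*(S/5 + S*9) = 3*(S/5 + 9*S) = 3*(46*S/5) = 138*S/5)
T = -25/8 (T = -4 - 7/(-8) = -4 - 7*(-1/8) = -4 + 7/8 = -25/8 ≈ -3.1250)
(d(F, -12) + T)*U = ((138/5)*(-7) - 25/8)*(-77) = (-966/5 - 25/8)*(-77) = -7853/40*(-77) = 604681/40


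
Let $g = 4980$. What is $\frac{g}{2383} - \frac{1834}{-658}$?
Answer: $\frac{546233}{112001} \approx 4.877$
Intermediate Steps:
$\frac{g}{2383} - \frac{1834}{-658} = \frac{4980}{2383} - \frac{1834}{-658} = 4980 \cdot \frac{1}{2383} - - \frac{131}{47} = \frac{4980}{2383} + \frac{131}{47} = \frac{546233}{112001}$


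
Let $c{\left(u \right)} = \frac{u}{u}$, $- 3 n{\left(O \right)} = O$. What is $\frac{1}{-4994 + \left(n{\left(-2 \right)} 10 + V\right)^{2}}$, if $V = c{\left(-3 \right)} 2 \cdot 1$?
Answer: $- \frac{9}{44270} \approx -0.0002033$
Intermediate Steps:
$n{\left(O \right)} = - \frac{O}{3}$
$c{\left(u \right)} = 1$
$V = 2$ ($V = 1 \cdot 2 \cdot 1 = 2 \cdot 1 = 2$)
$\frac{1}{-4994 + \left(n{\left(-2 \right)} 10 + V\right)^{2}} = \frac{1}{-4994 + \left(\left(- \frac{1}{3}\right) \left(-2\right) 10 + 2\right)^{2}} = \frac{1}{-4994 + \left(\frac{2}{3} \cdot 10 + 2\right)^{2}} = \frac{1}{-4994 + \left(\frac{20}{3} + 2\right)^{2}} = \frac{1}{-4994 + \left(\frac{26}{3}\right)^{2}} = \frac{1}{-4994 + \frac{676}{9}} = \frac{1}{- \frac{44270}{9}} = - \frac{9}{44270}$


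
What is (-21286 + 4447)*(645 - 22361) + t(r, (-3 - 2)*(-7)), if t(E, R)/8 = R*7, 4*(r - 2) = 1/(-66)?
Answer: 365677684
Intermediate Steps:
r = 527/264 (r = 2 + (1/4)/(-66) = 2 + (1/4)*(-1/66) = 2 - 1/264 = 527/264 ≈ 1.9962)
t(E, R) = 56*R (t(E, R) = 8*(R*7) = 8*(7*R) = 56*R)
(-21286 + 4447)*(645 - 22361) + t(r, (-3 - 2)*(-7)) = (-21286 + 4447)*(645 - 22361) + 56*((-3 - 2)*(-7)) = -16839*(-21716) + 56*(-5*(-7)) = 365675724 + 56*35 = 365675724 + 1960 = 365677684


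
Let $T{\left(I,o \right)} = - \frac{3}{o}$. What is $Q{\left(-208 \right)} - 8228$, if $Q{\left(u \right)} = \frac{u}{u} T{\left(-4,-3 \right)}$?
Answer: $-8227$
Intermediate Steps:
$Q{\left(u \right)} = 1$ ($Q{\left(u \right)} = \frac{u}{u} \left(- \frac{3}{-3}\right) = 1 \left(\left(-3\right) \left(- \frac{1}{3}\right)\right) = 1 \cdot 1 = 1$)
$Q{\left(-208 \right)} - 8228 = 1 - 8228 = -8227$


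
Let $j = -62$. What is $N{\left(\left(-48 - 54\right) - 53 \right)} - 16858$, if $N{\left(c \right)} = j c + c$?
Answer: $-7403$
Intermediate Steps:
$N{\left(c \right)} = - 61 c$ ($N{\left(c \right)} = - 62 c + c = - 61 c$)
$N{\left(\left(-48 - 54\right) - 53 \right)} - 16858 = - 61 \left(\left(-48 - 54\right) - 53\right) - 16858 = - 61 \left(-102 - 53\right) - 16858 = \left(-61\right) \left(-155\right) - 16858 = 9455 - 16858 = -7403$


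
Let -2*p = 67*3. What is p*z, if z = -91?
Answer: 18291/2 ≈ 9145.5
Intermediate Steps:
p = -201/2 (p = -67*3/2 = -1/2*201 = -201/2 ≈ -100.50)
p*z = -201/2*(-91) = 18291/2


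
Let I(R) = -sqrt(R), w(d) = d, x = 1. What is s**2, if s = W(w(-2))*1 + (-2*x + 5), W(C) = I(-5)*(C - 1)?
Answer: -36 + 18*I*sqrt(5) ≈ -36.0 + 40.249*I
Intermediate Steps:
W(C) = -I*sqrt(5)*(-1 + C) (W(C) = (-sqrt(-5))*(C - 1) = (-I*sqrt(5))*(-1 + C) = -I*sqrt(5)*(-1 + C))
s = 3 + 3*I*sqrt(5) (s = (I*sqrt(5)*(1 - 1*(-2)))*1 + (-2*1 + 5) = (I*sqrt(5)*(1 + 2))*1 + (-2 + 5) = (I*sqrt(5)*3)*1 + 3 = (3*I*sqrt(5))*1 + 3 = 3*I*sqrt(5) + 3 = 3 + 3*I*sqrt(5) ≈ 3.0 + 6.7082*I)
s**2 = (3 + 3*I*sqrt(5))**2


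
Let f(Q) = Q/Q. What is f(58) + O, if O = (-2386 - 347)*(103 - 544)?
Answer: 1205254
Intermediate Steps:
f(Q) = 1
O = 1205253 (O = -2733*(-441) = 1205253)
f(58) + O = 1 + 1205253 = 1205254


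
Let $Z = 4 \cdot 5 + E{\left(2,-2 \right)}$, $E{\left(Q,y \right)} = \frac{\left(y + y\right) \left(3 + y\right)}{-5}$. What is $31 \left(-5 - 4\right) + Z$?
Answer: $- \frac{1291}{5} \approx -258.2$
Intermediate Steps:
$E{\left(Q,y \right)} = - \frac{2 y \left(3 + y\right)}{5}$ ($E{\left(Q,y \right)} = 2 y \left(3 + y\right) \left(- \frac{1}{5}\right) = - \frac{2 y \left(3 + y\right)}{5}$)
$Z = \frac{104}{5}$ ($Z = 4 \cdot 5 - - \frac{4 \left(3 - 2\right)}{5} = 20 - \left(- \frac{4}{5}\right) 1 = 20 + \frac{4}{5} = \frac{104}{5} \approx 20.8$)
$31 \left(-5 - 4\right) + Z = 31 \left(-5 - 4\right) + \frac{104}{5} = 31 \left(-9\right) + \frac{104}{5} = -279 + \frac{104}{5} = - \frac{1291}{5}$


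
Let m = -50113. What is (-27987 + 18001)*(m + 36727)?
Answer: 133672596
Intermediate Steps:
(-27987 + 18001)*(m + 36727) = (-27987 + 18001)*(-50113 + 36727) = -9986*(-13386) = 133672596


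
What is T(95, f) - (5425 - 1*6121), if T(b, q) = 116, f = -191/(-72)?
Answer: 812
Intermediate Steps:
f = 191/72 (f = -191*(-1/72) = 191/72 ≈ 2.6528)
T(95, f) - (5425 - 1*6121) = 116 - (5425 - 1*6121) = 116 - (5425 - 6121) = 116 - 1*(-696) = 116 + 696 = 812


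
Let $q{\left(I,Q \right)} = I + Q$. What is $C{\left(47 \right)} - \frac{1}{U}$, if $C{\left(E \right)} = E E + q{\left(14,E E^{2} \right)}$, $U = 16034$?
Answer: $\frac{1700341563}{16034} \approx 1.0605 \cdot 10^{5}$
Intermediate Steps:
$C{\left(E \right)} = 14 + E^{2} + E^{3}$ ($C{\left(E \right)} = E E + \left(14 + E E^{2}\right) = E^{2} + \left(14 + E^{3}\right) = 14 + E^{2} + E^{3}$)
$C{\left(47 \right)} - \frac{1}{U} = \left(14 + 47^{2} + 47^{3}\right) - \frac{1}{16034} = \left(14 + 2209 + 103823\right) - \frac{1}{16034} = 106046 - \frac{1}{16034} = \frac{1700341563}{16034}$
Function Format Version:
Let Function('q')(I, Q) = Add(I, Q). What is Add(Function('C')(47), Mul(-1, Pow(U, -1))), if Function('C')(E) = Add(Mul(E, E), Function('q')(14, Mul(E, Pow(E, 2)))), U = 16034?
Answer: Rational(1700341563, 16034) ≈ 1.0605e+5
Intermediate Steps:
Function('C')(E) = Add(14, Pow(E, 2), Pow(E, 3)) (Function('C')(E) = Add(Mul(E, E), Add(14, Mul(E, Pow(E, 2)))) = Add(Pow(E, 2), Add(14, Pow(E, 3))) = Add(14, Pow(E, 2), Pow(E, 3)))
Add(Function('C')(47), Mul(-1, Pow(U, -1))) = Add(Add(14, Pow(47, 2), Pow(47, 3)), Mul(-1, Pow(16034, -1))) = Add(Add(14, 2209, 103823), Mul(-1, Rational(1, 16034))) = Add(106046, Rational(-1, 16034)) = Rational(1700341563, 16034)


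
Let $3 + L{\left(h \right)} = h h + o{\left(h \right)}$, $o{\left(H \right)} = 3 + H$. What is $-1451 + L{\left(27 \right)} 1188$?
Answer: $896677$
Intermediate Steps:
$L{\left(h \right)} = h + h^{2}$ ($L{\left(h \right)} = -3 + \left(h h + \left(3 + h\right)\right) = -3 + \left(h^{2} + \left(3 + h\right)\right) = -3 + \left(3 + h + h^{2}\right) = h + h^{2}$)
$-1451 + L{\left(27 \right)} 1188 = -1451 + 27 \left(1 + 27\right) 1188 = -1451 + 27 \cdot 28 \cdot 1188 = -1451 + 756 \cdot 1188 = -1451 + 898128 = 896677$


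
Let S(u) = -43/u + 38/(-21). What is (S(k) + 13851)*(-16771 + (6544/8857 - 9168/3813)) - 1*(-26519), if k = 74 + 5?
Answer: -4337489157173963333/18675772773 ≈ -2.3225e+8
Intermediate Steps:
k = 79
S(u) = -38/21 - 43/u (S(u) = -43/u + 38*(-1/21) = -43/u - 38/21 = -38/21 - 43/u)
(S(k) + 13851)*(-16771 + (6544/8857 - 9168/3813)) - 1*(-26519) = ((-38/21 - 43/79) + 13851)*(-16771 + (6544/8857 - 9168/3813)) - 1*(-26519) = ((-38/21 - 43*1/79) + 13851)*(-16771 + (6544*(1/8857) - 9168*1/3813)) + 26519 = ((-38/21 - 43/79) + 13851)*(-16771 + (6544/8857 - 3056/1271)) + 26519 = (-3905/1659 + 13851)*(-16771 - 18749568/11257247) + 26519 = (22974904/1659)*(-188814039005/11257247) + 26519 = -4337984419992130520/18675772773 + 26519 = -4337489157173963333/18675772773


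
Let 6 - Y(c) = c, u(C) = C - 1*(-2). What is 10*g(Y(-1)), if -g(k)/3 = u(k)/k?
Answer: -270/7 ≈ -38.571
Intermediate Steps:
u(C) = 2 + C (u(C) = C + 2 = 2 + C)
Y(c) = 6 - c
g(k) = -3*(2 + k)/k
10*g(Y(-1)) = 10*(-3 - 6/(6 - 1*(-1))) = 10*(-3 - 6/(6 + 1)) = 10*(-3 - 6/7) = 10*(-27/7) = -270/7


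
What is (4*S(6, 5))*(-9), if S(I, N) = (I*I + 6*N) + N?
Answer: -2556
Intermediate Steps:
S(I, N) = I**2 + 7*N (S(I, N) = (I**2 + 6*N) + N = I**2 + 7*N)
(4*S(6, 5))*(-9) = (4*(6**2 + 7*5))*(-9) = (4*(36 + 35))*(-9) = (4*71)*(-9) = 284*(-9) = -2556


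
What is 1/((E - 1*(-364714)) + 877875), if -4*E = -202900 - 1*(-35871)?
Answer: 4/5137385 ≈ 7.7861e-7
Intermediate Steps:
E = 167029/4 (E = -(-202900 - 1*(-35871))/4 = -(-202900 + 35871)/4 = -¼*(-167029) = 167029/4 ≈ 41757.)
1/((E - 1*(-364714)) + 877875) = 1/((167029/4 - 1*(-364714)) + 877875) = 1/((167029/4 + 364714) + 877875) = 1/(1625885/4 + 877875) = 1/(5137385/4) = 4/5137385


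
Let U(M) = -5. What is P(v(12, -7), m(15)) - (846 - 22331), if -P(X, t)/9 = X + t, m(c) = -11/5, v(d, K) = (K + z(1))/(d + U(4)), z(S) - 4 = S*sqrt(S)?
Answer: 752758/35 ≈ 21507.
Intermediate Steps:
z(S) = 4 + S**(3/2) (z(S) = 4 + S*sqrt(S) = 4 + S**(3/2))
v(d, K) = (5 + K)/(-5 + d) (v(d, K) = (K + (4 + 1**(3/2)))/(d - 5) = (K + (4 + 1))/(-5 + d) = (K + 5)/(-5 + d) = (5 + K)/(-5 + d))
m(c) = -11/5 (m(c) = -11*1/5 = -11/5)
P(X, t) = -9*X - 9*t (P(X, t) = -9*(X + t) = -9*X - 9*t)
P(v(12, -7), m(15)) - (846 - 22331) = (-9*(5 - 7)/(-5 + 12) - 9*(-11/5)) - (846 - 22331) = (-9*(-2)/7 + 99/5) - 1*(-21485) = (-9*(-2)/7 + 99/5) + 21485 = (-9*(-2/7) + 99/5) + 21485 = (18/7 + 99/5) + 21485 = 783/35 + 21485 = 752758/35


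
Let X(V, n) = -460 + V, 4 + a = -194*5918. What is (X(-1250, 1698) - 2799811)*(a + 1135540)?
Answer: 35175897676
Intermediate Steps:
a = -1148096 (a = -4 - 194*5918 = -4 - 1148092 = -1148096)
(X(-1250, 1698) - 2799811)*(a + 1135540) = ((-460 - 1250) - 2799811)*(-1148096 + 1135540) = (-1710 - 2799811)*(-12556) = -2801521*(-12556) = 35175897676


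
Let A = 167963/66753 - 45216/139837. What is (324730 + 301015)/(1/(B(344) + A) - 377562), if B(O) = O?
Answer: -2022126657834279415/1220110714978441593 ≈ -1.6573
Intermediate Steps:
A = 20469138383/9334539261 (A = 167963*(1/66753) - 45216*1/139837 = 167963/66753 - 45216/139837 = 20469138383/9334539261 ≈ 2.1928)
(324730 + 301015)/(1/(B(344) + A) - 377562) = (324730 + 301015)/(1/(344 + 20469138383/9334539261) - 377562) = 625745/(1/(3231550644167/9334539261) - 377562) = 625745/(9334539261/3231550644167 - 377562) = 625745/(-1220110714978441593/3231550644167) = 625745*(-3231550644167/1220110714978441593) = -2022126657834279415/1220110714978441593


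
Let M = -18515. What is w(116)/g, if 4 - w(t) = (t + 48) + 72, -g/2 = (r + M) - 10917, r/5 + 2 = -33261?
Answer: -116/195747 ≈ -0.00059260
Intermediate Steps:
r = -166315 (r = -10 + 5*(-33261) = -10 - 166305 = -166315)
g = 391494 (g = -2*((-166315 - 18515) - 10917) = -2*(-184830 - 10917) = -2*(-195747) = 391494)
w(t) = -116 - t (w(t) = 4 - ((t + 48) + 72) = 4 - ((48 + t) + 72) = 4 - (120 + t) = 4 + (-120 - t) = -116 - t)
w(116)/g = (-116 - 1*116)/391494 = (-116 - 116)*(1/391494) = -232*1/391494 = -116/195747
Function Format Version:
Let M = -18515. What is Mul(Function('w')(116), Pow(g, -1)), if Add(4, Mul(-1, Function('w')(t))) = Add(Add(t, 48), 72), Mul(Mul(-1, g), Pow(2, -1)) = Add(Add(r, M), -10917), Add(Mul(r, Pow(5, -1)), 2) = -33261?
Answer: Rational(-116, 195747) ≈ -0.00059260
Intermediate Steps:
r = -166315 (r = Add(-10, Mul(5, -33261)) = Add(-10, -166305) = -166315)
g = 391494 (g = Mul(-2, Add(Add(-166315, -18515), -10917)) = Mul(-2, Add(-184830, -10917)) = Mul(-2, -195747) = 391494)
Function('w')(t) = Add(-116, Mul(-1, t)) (Function('w')(t) = Add(4, Mul(-1, Add(Add(t, 48), 72))) = Add(4, Mul(-1, Add(Add(48, t), 72))) = Add(4, Mul(-1, Add(120, t))) = Add(4, Add(-120, Mul(-1, t))) = Add(-116, Mul(-1, t)))
Mul(Function('w')(116), Pow(g, -1)) = Mul(Add(-116, Mul(-1, 116)), Pow(391494, -1)) = Mul(Add(-116, -116), Rational(1, 391494)) = Mul(-232, Rational(1, 391494)) = Rational(-116, 195747)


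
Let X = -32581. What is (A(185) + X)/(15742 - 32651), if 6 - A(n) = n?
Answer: 32760/16909 ≈ 1.9374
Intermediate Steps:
A(n) = 6 - n
(A(185) + X)/(15742 - 32651) = ((6 - 1*185) - 32581)/(15742 - 32651) = ((6 - 185) - 32581)/(-16909) = (-179 - 32581)*(-1/16909) = -32760*(-1/16909) = 32760/16909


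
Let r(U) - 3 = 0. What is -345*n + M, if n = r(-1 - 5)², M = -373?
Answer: -3478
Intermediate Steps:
r(U) = 3 (r(U) = 3 + 0 = 3)
n = 9 (n = 3² = 9)
-345*n + M = -345*9 - 373 = -3105 - 373 = -3478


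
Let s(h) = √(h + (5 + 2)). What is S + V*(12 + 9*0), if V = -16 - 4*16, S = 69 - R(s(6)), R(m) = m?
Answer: -891 - √13 ≈ -894.61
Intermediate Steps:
s(h) = √(7 + h) (s(h) = √(h + 7) = √(7 + h))
S = 69 - √13 (S = 69 - √(7 + 6) = 69 - √13 ≈ 65.394)
V = -80 (V = -16 - 64 = -80)
S + V*(12 + 9*0) = (69 - √13) - 80*(12 + 9*0) = (69 - √13) - 80*(12 + 0) = (69 - √13) - 80*12 = (69 - √13) - 960 = -891 - √13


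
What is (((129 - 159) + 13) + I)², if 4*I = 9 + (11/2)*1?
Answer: 11449/64 ≈ 178.89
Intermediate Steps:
I = 29/8 (I = (9 + (11/2)*1)/4 = (9 + 11/2)/4 = (¼)*(29/2) = 29/8 ≈ 3.6250)
(((129 - 159) + 13) + I)² = (((129 - 159) + 13) + 29/8)² = ((-30 + 13) + 29/8)² = (-17 + 29/8)² = (-107/8)² = 11449/64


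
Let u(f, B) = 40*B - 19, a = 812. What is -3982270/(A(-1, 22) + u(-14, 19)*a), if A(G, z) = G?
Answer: -3982270/601691 ≈ -6.6185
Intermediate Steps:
u(f, B) = -19 + 40*B
-3982270/(A(-1, 22) + u(-14, 19)*a) = -3982270/(-1 + (-19 + 40*19)*812) = -3982270/(-1 + (-19 + 760)*812) = -3982270/(-1 + 741*812) = -3982270/(-1 + 601692) = -3982270/601691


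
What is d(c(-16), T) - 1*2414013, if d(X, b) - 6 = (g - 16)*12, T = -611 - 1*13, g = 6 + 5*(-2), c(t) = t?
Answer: -2414247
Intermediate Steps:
g = -4 (g = 6 - 10 = -4)
T = -624 (T = -611 - 13 = -624)
d(X, b) = -234 (d(X, b) = 6 + (-4 - 16)*12 = 6 - 20*12 = 6 - 240 = -234)
d(c(-16), T) - 1*2414013 = -234 - 1*2414013 = -234 - 2414013 = -2414247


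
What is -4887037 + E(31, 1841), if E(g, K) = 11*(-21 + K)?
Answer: -4867017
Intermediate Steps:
E(g, K) = -231 + 11*K
-4887037 + E(31, 1841) = -4887037 + (-231 + 11*1841) = -4887037 + (-231 + 20251) = -4887037 + 20020 = -4867017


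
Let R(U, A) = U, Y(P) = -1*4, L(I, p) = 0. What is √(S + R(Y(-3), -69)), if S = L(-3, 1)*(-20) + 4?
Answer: 0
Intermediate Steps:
Y(P) = -4
S = 4 (S = 0*(-20) + 4 = 0 + 4 = 4)
√(S + R(Y(-3), -69)) = √(4 - 4) = √0 = 0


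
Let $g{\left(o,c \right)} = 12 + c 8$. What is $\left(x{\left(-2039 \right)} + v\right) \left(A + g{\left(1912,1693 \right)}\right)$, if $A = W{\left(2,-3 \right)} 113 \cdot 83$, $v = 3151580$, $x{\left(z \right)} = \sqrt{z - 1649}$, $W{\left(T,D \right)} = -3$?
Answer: $-45953187980 - 29162 i \sqrt{922} \approx -4.5953 \cdot 10^{10} - 8.8549 \cdot 10^{5} i$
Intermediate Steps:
$x{\left(z \right)} = \sqrt{-1649 + z}$
$A = -28137$ ($A = \left(-3\right) 113 \cdot 83 = \left(-339\right) 83 = -28137$)
$g{\left(o,c \right)} = 12 + 8 c$
$\left(x{\left(-2039 \right)} + v\right) \left(A + g{\left(1912,1693 \right)}\right) = \left(\sqrt{-1649 - 2039} + 3151580\right) \left(-28137 + \left(12 + 8 \cdot 1693\right)\right) = \left(\sqrt{-3688} + 3151580\right) \left(-28137 + \left(12 + 13544\right)\right) = \left(2 i \sqrt{922} + 3151580\right) \left(-28137 + 13556\right) = \left(3151580 + 2 i \sqrt{922}\right) \left(-14581\right) = -45953187980 - 29162 i \sqrt{922}$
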